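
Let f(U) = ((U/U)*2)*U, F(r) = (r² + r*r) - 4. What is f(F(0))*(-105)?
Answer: 840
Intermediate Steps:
F(r) = -4 + 2*r² (F(r) = (r² + r²) - 4 = 2*r² - 4 = -4 + 2*r²)
f(U) = 2*U (f(U) = (1*2)*U = 2*U)
f(F(0))*(-105) = (2*(-4 + 2*0²))*(-105) = (2*(-4 + 2*0))*(-105) = (2*(-4 + 0))*(-105) = (2*(-4))*(-105) = -8*(-105) = 840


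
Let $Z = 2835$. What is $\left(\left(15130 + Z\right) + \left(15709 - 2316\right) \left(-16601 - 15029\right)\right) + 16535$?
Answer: $-423586090$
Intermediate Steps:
$\left(\left(15130 + Z\right) + \left(15709 - 2316\right) \left(-16601 - 15029\right)\right) + 16535 = \left(\left(15130 + 2835\right) + \left(15709 - 2316\right) \left(-16601 - 15029\right)\right) + 16535 = \left(17965 + \left(15709 - 2316\right) \left(-31630\right)\right) + 16535 = \left(17965 + 13393 \left(-31630\right)\right) + 16535 = \left(17965 - 423620590\right) + 16535 = -423602625 + 16535 = -423586090$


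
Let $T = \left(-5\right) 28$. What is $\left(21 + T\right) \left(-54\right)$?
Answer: $6426$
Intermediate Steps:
$T = -140$
$\left(21 + T\right) \left(-54\right) = \left(21 - 140\right) \left(-54\right) = \left(-119\right) \left(-54\right) = 6426$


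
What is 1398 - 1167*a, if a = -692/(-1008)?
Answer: 50135/84 ≈ 596.85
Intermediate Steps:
a = 173/252 (a = -692*(-1/1008) = 173/252 ≈ 0.68651)
1398 - 1167*a = 1398 - 1167*173/252 = 1398 - 67297/84 = 50135/84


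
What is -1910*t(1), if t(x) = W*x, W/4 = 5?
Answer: -38200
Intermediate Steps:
W = 20 (W = 4*5 = 20)
t(x) = 20*x
-1910*t(1) = -38200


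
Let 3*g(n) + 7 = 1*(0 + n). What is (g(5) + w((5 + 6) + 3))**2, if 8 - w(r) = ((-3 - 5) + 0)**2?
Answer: 28900/9 ≈ 3211.1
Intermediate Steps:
w(r) = -56 (w(r) = 8 - ((-3 - 5) + 0)**2 = 8 - (-8 + 0)**2 = 8 - 1*(-8)**2 = 8 - 1*64 = 8 - 64 = -56)
g(n) = -7/3 + n/3 (g(n) = -7/3 + (1*(0 + n))/3 = -7/3 + (1*n)/3 = -7/3 + n/3)
(g(5) + w((5 + 6) + 3))**2 = ((-7/3 + (1/3)*5) - 56)**2 = ((-7/3 + 5/3) - 56)**2 = (-2/3 - 56)**2 = (-170/3)**2 = 28900/9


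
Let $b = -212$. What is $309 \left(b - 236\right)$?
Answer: $-138432$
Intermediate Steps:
$309 \left(b - 236\right) = 309 \left(-212 - 236\right) = 309 \left(-448\right) = -138432$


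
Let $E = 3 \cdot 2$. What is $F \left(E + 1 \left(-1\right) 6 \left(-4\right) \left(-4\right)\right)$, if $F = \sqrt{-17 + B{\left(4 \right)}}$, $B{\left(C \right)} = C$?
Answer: $- 90 i \sqrt{13} \approx - 324.5 i$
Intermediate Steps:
$E = 6$
$F = i \sqrt{13}$ ($F = \sqrt{-17 + 4} = \sqrt{-13} = i \sqrt{13} \approx 3.6056 i$)
$F \left(E + 1 \left(-1\right) 6 \left(-4\right) \left(-4\right)\right) = i \sqrt{13} \left(6 + 1 \left(-1\right) 6 \left(-4\right) \left(-4\right)\right) = i \sqrt{13} \left(6 + 1 \left(\left(-6\right) \left(-4\right)\right) \left(-4\right)\right) = i \sqrt{13} \left(6 + 1 \cdot 24 \left(-4\right)\right) = i \sqrt{13} \left(6 + 24 \left(-4\right)\right) = i \sqrt{13} \left(6 - 96\right) = i \sqrt{13} \left(-90\right) = - 90 i \sqrt{13}$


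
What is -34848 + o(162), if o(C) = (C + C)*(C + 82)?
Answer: 44208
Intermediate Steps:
o(C) = 2*C*(82 + C) (o(C) = (2*C)*(82 + C) = 2*C*(82 + C))
-34848 + o(162) = -34848 + 2*162*(82 + 162) = -34848 + 2*162*244 = -34848 + 79056 = 44208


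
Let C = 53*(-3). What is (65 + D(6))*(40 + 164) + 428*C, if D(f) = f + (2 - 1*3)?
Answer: -53772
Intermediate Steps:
D(f) = -1 + f (D(f) = f + (2 - 3) = f - 1 = -1 + f)
C = -159
(65 + D(6))*(40 + 164) + 428*C = (65 + (-1 + 6))*(40 + 164) + 428*(-159) = (65 + 5)*204 - 68052 = 70*204 - 68052 = 14280 - 68052 = -53772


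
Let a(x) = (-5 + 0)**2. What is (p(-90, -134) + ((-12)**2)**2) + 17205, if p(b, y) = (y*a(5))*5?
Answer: 21191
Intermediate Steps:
a(x) = 25 (a(x) = (-5)**2 = 25)
p(b, y) = 125*y (p(b, y) = (y*25)*5 = (25*y)*5 = 125*y)
(p(-90, -134) + ((-12)**2)**2) + 17205 = (125*(-134) + ((-12)**2)**2) + 17205 = (-16750 + 144**2) + 17205 = (-16750 + 20736) + 17205 = 3986 + 17205 = 21191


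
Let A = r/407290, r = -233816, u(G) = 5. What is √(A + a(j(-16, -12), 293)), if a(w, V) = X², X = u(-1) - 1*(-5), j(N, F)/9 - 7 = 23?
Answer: 2*√6099587090/15665 ≈ 9.9713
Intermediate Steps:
j(N, F) = 270 (j(N, F) = 63 + 9*23 = 63 + 207 = 270)
A = -116908/203645 (A = -233816/407290 = -233816*1/407290 = -116908/203645 ≈ -0.57408)
X = 10 (X = 5 - 1*(-5) = 5 + 5 = 10)
a(w, V) = 100 (a(w, V) = 10² = 100)
√(A + a(j(-16, -12), 293)) = √(-116908/203645 + 100) = √(20247592/203645) = 2*√6099587090/15665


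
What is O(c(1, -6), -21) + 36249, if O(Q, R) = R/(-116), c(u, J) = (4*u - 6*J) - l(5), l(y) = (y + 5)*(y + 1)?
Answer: 4204905/116 ≈ 36249.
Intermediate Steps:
l(y) = (1 + y)*(5 + y) (l(y) = (5 + y)*(1 + y) = (1 + y)*(5 + y))
c(u, J) = -60 - 6*J + 4*u (c(u, J) = (4*u - 6*J) - (5 + 5² + 6*5) = (-6*J + 4*u) - (5 + 25 + 30) = (-6*J + 4*u) - 1*60 = (-6*J + 4*u) - 60 = -60 - 6*J + 4*u)
O(Q, R) = -R/116 (O(Q, R) = R*(-1/116) = -R/116)
O(c(1, -6), -21) + 36249 = -1/116*(-21) + 36249 = 21/116 + 36249 = 4204905/116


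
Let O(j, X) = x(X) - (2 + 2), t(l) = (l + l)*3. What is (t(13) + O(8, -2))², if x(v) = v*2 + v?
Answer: 4624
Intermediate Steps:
x(v) = 3*v (x(v) = 2*v + v = 3*v)
t(l) = 6*l (t(l) = (2*l)*3 = 6*l)
O(j, X) = -4 + 3*X (O(j, X) = 3*X - (2 + 2) = 3*X - 1*4 = 3*X - 4 = -4 + 3*X)
(t(13) + O(8, -2))² = (6*13 + (-4 + 3*(-2)))² = (78 + (-4 - 6))² = (78 - 10)² = 68² = 4624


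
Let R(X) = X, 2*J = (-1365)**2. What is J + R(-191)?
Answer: 1862843/2 ≈ 9.3142e+5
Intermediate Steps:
J = 1863225/2 (J = (1/2)*(-1365)**2 = (1/2)*1863225 = 1863225/2 ≈ 9.3161e+5)
J + R(-191) = 1863225/2 - 191 = 1862843/2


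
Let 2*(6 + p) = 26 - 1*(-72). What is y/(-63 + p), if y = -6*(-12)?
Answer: -18/5 ≈ -3.6000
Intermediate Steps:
p = 43 (p = -6 + (26 - 1*(-72))/2 = -6 + (26 + 72)/2 = -6 + (½)*98 = -6 + 49 = 43)
y = 72
y/(-63 + p) = 72/(-63 + 43) = 72/(-20) = -1/20*72 = -18/5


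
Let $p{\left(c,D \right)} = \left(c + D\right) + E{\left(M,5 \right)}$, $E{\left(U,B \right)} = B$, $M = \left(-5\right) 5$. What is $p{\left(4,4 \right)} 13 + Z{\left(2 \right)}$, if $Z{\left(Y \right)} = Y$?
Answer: $171$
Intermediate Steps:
$M = -25$
$p{\left(c,D \right)} = 5 + D + c$ ($p{\left(c,D \right)} = \left(c + D\right) + 5 = \left(D + c\right) + 5 = 5 + D + c$)
$p{\left(4,4 \right)} 13 + Z{\left(2 \right)} = \left(5 + 4 + 4\right) 13 + 2 = 13 \cdot 13 + 2 = 169 + 2 = 171$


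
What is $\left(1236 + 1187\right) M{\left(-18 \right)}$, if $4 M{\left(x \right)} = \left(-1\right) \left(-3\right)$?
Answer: $\frac{7269}{4} \approx 1817.3$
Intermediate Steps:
$M{\left(x \right)} = \frac{3}{4}$ ($M{\left(x \right)} = \frac{\left(-1\right) \left(-3\right)}{4} = \frac{1}{4} \cdot 3 = \frac{3}{4}$)
$\left(1236 + 1187\right) M{\left(-18 \right)} = \left(1236 + 1187\right) \frac{3}{4} = 2423 \cdot \frac{3}{4} = \frac{7269}{4}$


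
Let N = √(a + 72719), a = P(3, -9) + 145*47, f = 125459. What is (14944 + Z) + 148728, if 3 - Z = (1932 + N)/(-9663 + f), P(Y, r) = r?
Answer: 4738227092/28949 - 5*√3181/115796 ≈ 1.6368e+5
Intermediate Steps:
a = 6806 (a = -9 + 145*47 = -9 + 6815 = 6806)
N = 5*√3181 (N = √(6806 + 72719) = √79525 = 5*√3181 ≈ 282.00)
Z = 86364/28949 - 5*√3181/115796 (Z = 3 - (1932 + 5*√3181)/(-9663 + 125459) = 3 - (1932 + 5*√3181)/115796 = 3 - (483/28949 + 5*√3181/115796) = 3 + (-483/28949 - 5*√3181/115796) = 86364/28949 - 5*√3181/115796 ≈ 2.9809)
(14944 + Z) + 148728 = (14944 + (86364/28949 - 5*√3181/115796)) + 148728 = (432700220/28949 - 5*√3181/115796) + 148728 = 4738227092/28949 - 5*√3181/115796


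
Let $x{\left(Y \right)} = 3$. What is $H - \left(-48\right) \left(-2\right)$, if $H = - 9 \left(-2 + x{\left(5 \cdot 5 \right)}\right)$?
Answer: $-105$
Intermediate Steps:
$H = -9$ ($H = - 9 \left(-2 + 3\right) = \left(-9\right) 1 = -9$)
$H - \left(-48\right) \left(-2\right) = -9 - \left(-48\right) \left(-2\right) = -9 - 96 = -105$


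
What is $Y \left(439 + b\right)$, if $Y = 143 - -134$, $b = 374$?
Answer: $225201$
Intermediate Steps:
$Y = 277$ ($Y = 143 + 134 = 277$)
$Y \left(439 + b\right) = 277 \left(439 + 374\right) = 277 \cdot 813 = 225201$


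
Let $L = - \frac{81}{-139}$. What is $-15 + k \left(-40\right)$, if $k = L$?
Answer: $- \frac{5325}{139} \approx -38.309$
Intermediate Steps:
$L = \frac{81}{139}$ ($L = \left(-81\right) \left(- \frac{1}{139}\right) = \frac{81}{139} \approx 0.58273$)
$k = \frac{81}{139} \approx 0.58273$
$-15 + k \left(-40\right) = -15 + \frac{81}{139} \left(-40\right) = -15 - \frac{3240}{139} = - \frac{5325}{139}$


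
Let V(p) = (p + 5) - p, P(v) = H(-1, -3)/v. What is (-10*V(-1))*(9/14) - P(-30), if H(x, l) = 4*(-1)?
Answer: -3389/105 ≈ -32.276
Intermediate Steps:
H(x, l) = -4
P(v) = -4/v
V(p) = 5 (V(p) = (5 + p) - p = 5)
(-10*V(-1))*(9/14) - P(-30) = (-10*5)*(9/14) - (-4)/(-30) = -450/14 - (-4)*(-1)/30 = -50*9/14 - 1*2/15 = -225/7 - 2/15 = -3389/105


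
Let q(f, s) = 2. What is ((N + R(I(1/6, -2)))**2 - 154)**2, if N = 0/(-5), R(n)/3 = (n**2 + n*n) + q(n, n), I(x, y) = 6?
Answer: 2413756900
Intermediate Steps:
R(n) = 6 + 6*n**2 (R(n) = 3*((n**2 + n*n) + 2) = 3*((n**2 + n**2) + 2) = 3*(2*n**2 + 2) = 3*(2 + 2*n**2) = 6 + 6*n**2)
N = 0 (N = 0*(-1/5) = 0)
((N + R(I(1/6, -2)))**2 - 154)**2 = ((0 + (6 + 6*6**2))**2 - 154)**2 = ((0 + (6 + 6*36))**2 - 154)**2 = ((0 + (6 + 216))**2 - 154)**2 = ((0 + 222)**2 - 154)**2 = (222**2 - 154)**2 = (49284 - 154)**2 = 49130**2 = 2413756900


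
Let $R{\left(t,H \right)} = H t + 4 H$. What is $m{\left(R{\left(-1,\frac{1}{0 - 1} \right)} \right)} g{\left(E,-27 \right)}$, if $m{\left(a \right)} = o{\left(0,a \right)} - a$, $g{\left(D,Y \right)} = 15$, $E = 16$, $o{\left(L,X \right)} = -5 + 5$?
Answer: $45$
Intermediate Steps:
$o{\left(L,X \right)} = 0$
$R{\left(t,H \right)} = 4 H + H t$
$m{\left(a \right)} = - a$ ($m{\left(a \right)} = 0 - a = - a$)
$m{\left(R{\left(-1,\frac{1}{0 - 1} \right)} \right)} g{\left(E,-27 \right)} = - \frac{4 - 1}{0 - 1} \cdot 15 = - \frac{3}{-1} \cdot 15 = - \left(-1\right) 3 \cdot 15 = \left(-1\right) \left(-3\right) 15 = 3 \cdot 15 = 45$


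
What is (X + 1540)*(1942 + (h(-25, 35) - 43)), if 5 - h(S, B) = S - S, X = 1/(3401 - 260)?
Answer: 9209916464/3141 ≈ 2.9322e+6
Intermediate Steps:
X = 1/3141 ≈ 0.00031837
h(S, B) = 5 (h(S, B) = 5 - (S - S) = 5 - 1*0 = 5 + 0 = 5)
(X + 1540)*(1942 + (h(-25, 35) - 43)) = (1/3141 + 1540)*(1942 + (5 - 43)) = 4837141*(1942 - 38)/3141 = (4837141/3141)*1904 = 9209916464/3141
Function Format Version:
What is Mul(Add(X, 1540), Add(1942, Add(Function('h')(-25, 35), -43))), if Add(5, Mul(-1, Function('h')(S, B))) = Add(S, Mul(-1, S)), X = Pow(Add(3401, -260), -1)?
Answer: Rational(9209916464, 3141) ≈ 2.9322e+6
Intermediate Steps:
X = Rational(1, 3141) (X = Pow(3141, -1) = Rational(1, 3141) ≈ 0.00031837)
Function('h')(S, B) = 5 (Function('h')(S, B) = Add(5, Mul(-1, Add(S, Mul(-1, S)))) = Add(5, Mul(-1, 0)) = Add(5, 0) = 5)
Mul(Add(X, 1540), Add(1942, Add(Function('h')(-25, 35), -43))) = Mul(Add(Rational(1, 3141), 1540), Add(1942, Add(5, -43))) = Mul(Rational(4837141, 3141), Add(1942, -38)) = Mul(Rational(4837141, 3141), 1904) = Rational(9209916464, 3141)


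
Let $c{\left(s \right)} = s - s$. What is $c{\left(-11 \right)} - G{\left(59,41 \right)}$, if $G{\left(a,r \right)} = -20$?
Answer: $20$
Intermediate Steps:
$c{\left(s \right)} = 0$
$c{\left(-11 \right)} - G{\left(59,41 \right)} = 0 - -20 = 0 + 20 = 20$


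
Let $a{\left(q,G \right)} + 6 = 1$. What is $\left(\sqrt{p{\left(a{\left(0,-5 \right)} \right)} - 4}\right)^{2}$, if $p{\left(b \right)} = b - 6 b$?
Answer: $21$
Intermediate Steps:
$a{\left(q,G \right)} = -5$ ($a{\left(q,G \right)} = -6 + 1 = -5$)
$p{\left(b \right)} = - 5 b$ ($p{\left(b \right)} = b - 6 b = - 5 b$)
$\left(\sqrt{p{\left(a{\left(0,-5 \right)} \right)} - 4}\right)^{2} = \left(\sqrt{\left(-5\right) \left(-5\right) - 4}\right)^{2} = \left(\sqrt{25 - 4}\right)^{2} = \left(\sqrt{21}\right)^{2} = 21$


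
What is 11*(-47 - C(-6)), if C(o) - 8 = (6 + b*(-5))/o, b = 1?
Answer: -3619/6 ≈ -603.17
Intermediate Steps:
C(o) = 8 + 1/o (C(o) = 8 + (6 + 1*(-5))/o = 8 + (6 - 5)/o = 8 + 1/o)
11*(-47 - C(-6)) = 11*(-47 - (8 + 1/(-6))) = 11*(-47 - (8 - ⅙)) = 11*(-47 - 1*47/6) = 11*(-47 - 47/6) = 11*(-329/6) = -3619/6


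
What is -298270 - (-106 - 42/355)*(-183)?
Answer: -112779826/355 ≈ -3.1769e+5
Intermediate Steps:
-298270 - (-106 - 42/355)*(-183) = -298270 - (-37672)*(-183)/355 = -298270 - 1*6893976/355 = -298270 - 6893976/355 = -112779826/355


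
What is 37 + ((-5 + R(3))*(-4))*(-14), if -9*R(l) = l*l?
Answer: -299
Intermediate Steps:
R(l) = -l²/9 (R(l) = -l*l/9 = -l²/9)
37 + ((-5 + R(3))*(-4))*(-14) = 37 + ((-5 - ⅑*3²)*(-4))*(-14) = 37 + ((-5 - ⅑*9)*(-4))*(-14) = 37 + ((-5 - 1)*(-4))*(-14) = 37 - 6*(-4)*(-14) = 37 + 24*(-14) = 37 - 336 = -299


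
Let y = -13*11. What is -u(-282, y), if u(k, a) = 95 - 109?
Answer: 14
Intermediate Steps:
y = -143
u(k, a) = -14
-u(-282, y) = -1*(-14) = 14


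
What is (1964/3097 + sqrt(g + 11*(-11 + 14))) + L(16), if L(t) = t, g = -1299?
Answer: 51516/3097 + I*sqrt(1266) ≈ 16.634 + 35.581*I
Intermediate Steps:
(1964/3097 + sqrt(g + 11*(-11 + 14))) + L(16) = (1964/3097 + sqrt(-1299 + 11*(-11 + 14))) + 16 = (1964*(1/3097) + sqrt(-1299 + 11*3)) + 16 = (1964/3097 + sqrt(-1299 + 33)) + 16 = (1964/3097 + sqrt(-1266)) + 16 = (1964/3097 + I*sqrt(1266)) + 16 = 51516/3097 + I*sqrt(1266)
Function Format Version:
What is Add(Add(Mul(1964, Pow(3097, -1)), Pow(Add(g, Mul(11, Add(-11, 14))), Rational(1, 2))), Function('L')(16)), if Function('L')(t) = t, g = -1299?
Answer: Add(Rational(51516, 3097), Mul(I, Pow(1266, Rational(1, 2)))) ≈ Add(16.634, Mul(35.581, I))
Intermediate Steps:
Add(Add(Mul(1964, Pow(3097, -1)), Pow(Add(g, Mul(11, Add(-11, 14))), Rational(1, 2))), Function('L')(16)) = Add(Add(Mul(1964, Pow(3097, -1)), Pow(Add(-1299, Mul(11, Add(-11, 14))), Rational(1, 2))), 16) = Add(Add(Mul(1964, Rational(1, 3097)), Pow(Add(-1299, Mul(11, 3)), Rational(1, 2))), 16) = Add(Add(Rational(1964, 3097), Pow(Add(-1299, 33), Rational(1, 2))), 16) = Add(Add(Rational(1964, 3097), Pow(-1266, Rational(1, 2))), 16) = Add(Add(Rational(1964, 3097), Mul(I, Pow(1266, Rational(1, 2)))), 16) = Add(Rational(51516, 3097), Mul(I, Pow(1266, Rational(1, 2))))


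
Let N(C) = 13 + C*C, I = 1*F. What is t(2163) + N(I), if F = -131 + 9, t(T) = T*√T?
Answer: 14897 + 2163*√2163 ≈ 1.1549e+5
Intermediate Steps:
t(T) = T^(3/2)
F = -122
I = -122 (I = 1*(-122) = -122)
N(C) = 13 + C²
t(2163) + N(I) = 2163^(3/2) + (13 + (-122)²) = 2163*√2163 + (13 + 14884) = 2163*√2163 + 14897 = 14897 + 2163*√2163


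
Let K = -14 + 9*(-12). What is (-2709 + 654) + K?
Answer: -2177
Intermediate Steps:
K = -122 (K = -14 - 108 = -122)
(-2709 + 654) + K = (-2709 + 654) - 122 = -2055 - 122 = -2177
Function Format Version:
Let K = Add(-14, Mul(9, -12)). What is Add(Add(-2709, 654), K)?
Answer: -2177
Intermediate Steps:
K = -122 (K = Add(-14, -108) = -122)
Add(Add(-2709, 654), K) = Add(Add(-2709, 654), -122) = Add(-2055, -122) = -2177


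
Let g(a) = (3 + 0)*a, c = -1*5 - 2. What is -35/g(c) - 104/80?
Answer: 11/30 ≈ 0.36667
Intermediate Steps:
c = -7 (c = -5 - 2 = -7)
g(a) = 3*a
-35/g(c) - 104/80 = -35/(3*(-7)) - 104/80 = -35/(-21) - 104*1/80 = -35*(-1/21) - 13/10 = 5/3 - 13/10 = 11/30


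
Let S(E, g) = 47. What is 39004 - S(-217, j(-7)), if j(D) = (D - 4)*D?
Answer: 38957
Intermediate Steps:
j(D) = D*(-4 + D) (j(D) = (-4 + D)*D = D*(-4 + D))
39004 - S(-217, j(-7)) = 39004 - 1*47 = 39004 - 47 = 38957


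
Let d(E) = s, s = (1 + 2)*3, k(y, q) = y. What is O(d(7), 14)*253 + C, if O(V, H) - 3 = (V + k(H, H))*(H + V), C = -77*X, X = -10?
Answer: 135366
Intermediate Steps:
s = 9 (s = 3*3 = 9)
d(E) = 9
C = 770 (C = -77*(-10) = 770)
O(V, H) = 3 + (H + V)**2 (O(V, H) = 3 + (V + H)*(H + V) = 3 + (H + V)*(H + V) = 3 + (H + V)**2)
O(d(7), 14)*253 + C = (3 + 14**2 + 9**2 + 2*14*9)*253 + 770 = (3 + 196 + 81 + 252)*253 + 770 = 532*253 + 770 = 134596 + 770 = 135366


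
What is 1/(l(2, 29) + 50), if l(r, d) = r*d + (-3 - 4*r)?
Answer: 1/97 ≈ 0.010309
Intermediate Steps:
l(r, d) = -3 - 4*r + d*r (l(r, d) = d*r + (-3 - 4*r) = -3 - 4*r + d*r)
1/(l(2, 29) + 50) = 1/((-3 - 4*2 + 29*2) + 50) = 1/((-3 - 8 + 58) + 50) = 1/(47 + 50) = 1/97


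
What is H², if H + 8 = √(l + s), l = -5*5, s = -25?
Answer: 14 - 80*I*√2 ≈ 14.0 - 113.14*I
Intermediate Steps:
l = -25
H = -8 + 5*I*√2 (H = -8 + √(-25 - 25) = -8 + √(-50) = -8 + 5*I*√2 ≈ -8.0 + 7.0711*I)
H² = (-8 + 5*I*√2)²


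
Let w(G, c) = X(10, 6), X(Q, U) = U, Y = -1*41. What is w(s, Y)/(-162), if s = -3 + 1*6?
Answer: -1/27 ≈ -0.037037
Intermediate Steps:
Y = -41
s = 3 (s = -3 + 6 = 3)
w(G, c) = 6
w(s, Y)/(-162) = 6/(-162) = 6*(-1/162) = -1/27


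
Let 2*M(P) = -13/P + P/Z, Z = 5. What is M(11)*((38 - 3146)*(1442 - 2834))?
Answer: 121137408/55 ≈ 2.2025e+6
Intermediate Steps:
M(P) = -13/(2*P) + P/10 (M(P) = (-13/P + P/5)/2 = -13/(2*P) + P/10)
M(11)*((38 - 3146)*(1442 - 2834)) = ((1/10)*(-65 + 11**2)/11)*((38 - 3146)*(1442 - 2834)) = ((1/10)*(1/11)*(-65 + 121))*(-3108*(-1392)) = ((1/10)*(1/11)*56)*4326336 = (28/55)*4326336 = 121137408/55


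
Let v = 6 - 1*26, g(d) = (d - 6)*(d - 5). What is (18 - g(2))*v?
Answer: -120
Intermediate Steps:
g(d) = (-6 + d)*(-5 + d)
v = -20 (v = 6 - 26 = -20)
(18 - g(2))*v = (18 - (30 + 2² - 11*2))*(-20) = (18 - (30 + 4 - 22))*(-20) = (18 - 1*12)*(-20) = (18 - 12)*(-20) = 6*(-20) = -120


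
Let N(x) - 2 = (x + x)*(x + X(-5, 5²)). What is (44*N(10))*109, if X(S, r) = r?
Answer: 3366792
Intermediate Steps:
N(x) = 2 + 2*x*(25 + x) (N(x) = 2 + (x + x)*(x + 5²) = 2 + (2*x)*(x + 25) = 2 + (2*x)*(25 + x) = 2 + 2*x*(25 + x))
(44*N(10))*109 = (44*(2 + 2*10² + 50*10))*109 = (44*(2 + 2*100 + 500))*109 = (44*(2 + 200 + 500))*109 = (44*702)*109 = 30888*109 = 3366792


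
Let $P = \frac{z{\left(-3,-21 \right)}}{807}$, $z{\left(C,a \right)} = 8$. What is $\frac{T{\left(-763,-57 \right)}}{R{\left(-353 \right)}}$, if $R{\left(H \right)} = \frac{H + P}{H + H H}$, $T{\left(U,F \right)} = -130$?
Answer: $\frac{13035696960}{284863} \approx 45761.0$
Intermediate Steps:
$P = \frac{8}{807} \approx 0.0099133$
$R{\left(H \right)} = \frac{\frac{8}{807} + H}{H + H^{2}}$ ($R{\left(H \right)} = \frac{H + \frac{8}{807}}{H + H H} = \frac{\frac{8}{807} + H}{H + H^{2}}$)
$\frac{T{\left(-763,-57 \right)}}{R{\left(-353 \right)}} = - \frac{130}{\frac{1}{-353} \frac{1}{1 - 353} \left(\frac{8}{807} - 353\right)} = - \frac{130}{\left(- \frac{1}{353}\right) \frac{1}{-352} \left(- \frac{284863}{807}\right)} = - \frac{130}{\left(- \frac{1}{353}\right) \left(- \frac{1}{352}\right) \left(- \frac{284863}{807}\right)} = - \frac{130}{- \frac{284863}{100274592}} = \left(-130\right) \left(- \frac{100274592}{284863}\right) = \frac{13035696960}{284863}$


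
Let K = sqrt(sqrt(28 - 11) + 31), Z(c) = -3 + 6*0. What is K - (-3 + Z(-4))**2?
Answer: -36 + sqrt(31 + sqrt(17)) ≈ -30.074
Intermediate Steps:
Z(c) = -3 (Z(c) = -3 + 0 = -3)
K = sqrt(31 + sqrt(17)) (K = sqrt(sqrt(17) + 31) = sqrt(31 + sqrt(17)) ≈ 5.9265)
K - (-3 + Z(-4))**2 = sqrt(31 + sqrt(17)) - (-3 - 3)**2 = sqrt(31 + sqrt(17)) - 1*(-6)**2 = sqrt(31 + sqrt(17)) - 1*36 = sqrt(31 + sqrt(17)) - 36 = -36 + sqrt(31 + sqrt(17))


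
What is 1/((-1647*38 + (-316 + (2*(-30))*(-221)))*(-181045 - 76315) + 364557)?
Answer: 1/12776229677 ≈ 7.8270e-11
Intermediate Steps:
1/((-1647*38 + (-316 + (2*(-30))*(-221)))*(-181045 - 76315) + 364557) = 1/((-62586 + (-316 - 60*(-221)))*(-257360) + 364557) = 1/((-62586 + (-316 + 13260))*(-257360) + 364557) = 1/((-62586 + 12944)*(-257360) + 364557) = 1/(-49642*(-257360) + 364557) = 1/(12775865120 + 364557) = 1/12776229677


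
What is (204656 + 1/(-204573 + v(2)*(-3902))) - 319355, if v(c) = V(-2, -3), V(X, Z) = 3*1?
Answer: -24806985022/216279 ≈ -1.1470e+5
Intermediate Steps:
V(X, Z) = 3
v(c) = 3
(204656 + 1/(-204573 + v(2)*(-3902))) - 319355 = (204656 + 1/(-204573 + 3*(-3902))) - 319355 = (204656 + 1/(-204573 - 11706)) - 319355 = (204656 + 1/(-216279)) - 319355 = (204656 - 1/216279) - 319355 = 44262795023/216279 - 319355 = -24806985022/216279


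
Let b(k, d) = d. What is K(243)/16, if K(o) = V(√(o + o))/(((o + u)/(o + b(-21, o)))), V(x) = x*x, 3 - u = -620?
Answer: 59049/3464 ≈ 17.046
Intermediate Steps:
u = 623 (u = 3 - 1*(-620) = 3 + 620 = 623)
V(x) = x²
K(o) = 4*o²/(623 + o) (K(o) = (√(o + o))²/(((o + 623)/(o + o))) = (√(2*o))²/(((623 + o)/((2*o)))) = (√2*√o)²/(((623 + o)*(1/(2*o)))) = (2*o)/(((623 + o)/(2*o))) = (2*o)*(2*o/(623 + o)) = 4*o²/(623 + o))
K(243)/16 = (4*243²/(623 + 243))/16 = (4*59049/866)/16 = (4*59049*(1/866))/16 = (1/16)*(118098/433) = 59049/3464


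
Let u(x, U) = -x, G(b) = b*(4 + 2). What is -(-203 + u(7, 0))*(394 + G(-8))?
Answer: 72660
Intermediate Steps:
G(b) = 6*b (G(b) = b*6 = 6*b)
-(-203 + u(7, 0))*(394 + G(-8)) = -(-203 - 1*7)*(394 + 6*(-8)) = -(-203 - 7)*(394 - 48) = -(-210)*346 = -1*(-72660) = 72660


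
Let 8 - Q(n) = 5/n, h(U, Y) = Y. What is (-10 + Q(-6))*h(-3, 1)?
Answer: -7/6 ≈ -1.1667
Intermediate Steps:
Q(n) = 8 - 5/n
(-10 + Q(-6))*h(-3, 1) = (-10 + (8 - 5/(-6)))*1 = (-10 + (8 - 5*(-⅙)))*1 = (-10 + (8 + ⅚))*1 = (-10 + 53/6)*1 = -7/6*1 = -7/6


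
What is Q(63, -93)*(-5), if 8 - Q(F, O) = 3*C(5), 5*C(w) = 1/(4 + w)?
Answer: -119/3 ≈ -39.667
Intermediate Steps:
C(w) = 1/(5*(4 + w))
Q(F, O) = 119/15 (Q(F, O) = 8 - 3*1/(5*(4 + 5)) = 8 - 3*(⅕)/9 = 8 - 3*(⅕)*(⅑) = 8 - 3/45 = 8 - 1*1/15 = 8 - 1/15 = 119/15)
Q(63, -93)*(-5) = (119/15)*(-5) = -119/3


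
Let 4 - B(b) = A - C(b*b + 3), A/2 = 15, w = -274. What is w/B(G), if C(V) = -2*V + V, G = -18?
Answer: 274/353 ≈ 0.77620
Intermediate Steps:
C(V) = -V
A = 30 (A = 2*15 = 30)
B(b) = -29 - b**2 (B(b) = 4 - (30 - (-1)*(b*b + 3)) = 4 - (30 - (-1)*(b**2 + 3)) = 4 - (30 - (-1)*(3 + b**2)) = 4 - (30 - (-3 - b**2)) = 4 - (30 + (3 + b**2)) = 4 - (33 + b**2) = 4 + (-33 - b**2) = -29 - b**2)
w/B(G) = -274/(-29 - 1*(-18)**2) = -274/(-29 - 1*324) = -274/(-29 - 324) = -274/(-353) = -274*(-1/353) = 274/353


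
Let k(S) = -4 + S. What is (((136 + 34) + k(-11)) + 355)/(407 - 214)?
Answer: 510/193 ≈ 2.6425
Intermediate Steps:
(((136 + 34) + k(-11)) + 355)/(407 - 214) = (((136 + 34) + (-4 - 11)) + 355)/(407 - 214) = ((170 - 15) + 355)/193 = (155 + 355)*(1/193) = 510*(1/193) = 510/193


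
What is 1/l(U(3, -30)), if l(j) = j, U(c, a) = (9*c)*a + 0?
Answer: -1/810 ≈ -0.0012346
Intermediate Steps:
U(c, a) = 9*a*c (U(c, a) = 9*a*c + 0 = 9*a*c)
1/l(U(3, -30)) = 1/(9*(-30)*3) = 1/(-810) = -1/810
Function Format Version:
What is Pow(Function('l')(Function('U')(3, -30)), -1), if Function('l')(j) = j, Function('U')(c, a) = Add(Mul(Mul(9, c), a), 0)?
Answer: Rational(-1, 810) ≈ -0.0012346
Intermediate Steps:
Function('U')(c, a) = Mul(9, a, c) (Function('U')(c, a) = Add(Mul(9, a, c), 0) = Mul(9, a, c))
Pow(Function('l')(Function('U')(3, -30)), -1) = Pow(Mul(9, -30, 3), -1) = Pow(-810, -1) = Rational(-1, 810)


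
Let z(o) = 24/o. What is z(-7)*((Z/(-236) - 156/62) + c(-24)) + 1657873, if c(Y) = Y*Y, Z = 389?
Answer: 21200646725/12803 ≈ 1.6559e+6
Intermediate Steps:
c(Y) = Y**2
z(-7)*((Z/(-236) - 156/62) + c(-24)) + 1657873 = (24/(-7))*((389/(-236) - 156/62) + (-24)**2) + 1657873 = (24*(-1/7))*((389*(-1/236) - 156*1/62) + 576) + 1657873 = -24*((-389/236 - 78/31) + 576)/7 + 1657873 = -24*(-30467/7316 + 576)/7 + 1657873 = -24/7*4183549/7316 + 1657873 = -25101294/12803 + 1657873 = 21200646725/12803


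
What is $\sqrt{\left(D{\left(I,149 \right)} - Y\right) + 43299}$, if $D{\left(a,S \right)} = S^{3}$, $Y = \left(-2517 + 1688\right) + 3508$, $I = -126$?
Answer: $\sqrt{3348569} \approx 1829.9$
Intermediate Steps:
$Y = 2679$ ($Y = -829 + 3508 = 2679$)
$\sqrt{\left(D{\left(I,149 \right)} - Y\right) + 43299} = \sqrt{\left(149^{3} - 2679\right) + 43299} = \sqrt{\left(3307949 - 2679\right) + 43299} = \sqrt{3305270 + 43299} = \sqrt{3348569}$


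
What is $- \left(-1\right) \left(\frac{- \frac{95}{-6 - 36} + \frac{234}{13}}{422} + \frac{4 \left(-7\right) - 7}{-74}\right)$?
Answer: $\frac{341657}{655788} \approx 0.52099$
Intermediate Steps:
$- \left(-1\right) \left(\frac{- \frac{95}{-6 - 36} + \frac{234}{13}}{422} + \frac{4 \left(-7\right) - 7}{-74}\right) = - \left(-1\right) \left(\left(- \frac{95}{-42} + 234 \cdot \frac{1}{13}\right) \frac{1}{422} + \left(-28 - 7\right) \left(- \frac{1}{74}\right)\right) = - \left(-1\right) \left(\left(\left(-95\right) \left(- \frac{1}{42}\right) + 18\right) \frac{1}{422} - - \frac{35}{74}\right) = - \left(-1\right) \left(\left(\frac{95}{42} + 18\right) \frac{1}{422} + \frac{35}{74}\right) = - \left(-1\right) \left(\frac{851}{42} \cdot \frac{1}{422} + \frac{35}{74}\right) = - \left(-1\right) \left(\frac{851}{17724} + \frac{35}{74}\right) = - \frac{\left(-1\right) 341657}{655788} = \left(-1\right) \left(- \frac{341657}{655788}\right) = \frac{341657}{655788}$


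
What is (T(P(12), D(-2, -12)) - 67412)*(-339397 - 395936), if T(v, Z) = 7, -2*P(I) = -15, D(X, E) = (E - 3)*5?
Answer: 49565120865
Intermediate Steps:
D(X, E) = -15 + 5*E (D(X, E) = (-3 + E)*5 = -15 + 5*E)
P(I) = 15/2 (P(I) = -½*(-15) = 15/2)
(T(P(12), D(-2, -12)) - 67412)*(-339397 - 395936) = (7 - 67412)*(-339397 - 395936) = -67405*(-735333) = 49565120865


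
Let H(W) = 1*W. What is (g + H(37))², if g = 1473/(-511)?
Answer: 303944356/261121 ≈ 1164.0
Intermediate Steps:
H(W) = W
g = -1473/511 (g = 1473*(-1/511) = -1473/511 ≈ -2.8826)
(g + H(37))² = (-1473/511 + 37)² = (17434/511)² = 303944356/261121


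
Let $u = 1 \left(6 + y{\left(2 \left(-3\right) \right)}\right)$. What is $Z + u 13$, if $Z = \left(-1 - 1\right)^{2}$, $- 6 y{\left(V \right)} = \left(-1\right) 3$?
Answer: $\frac{177}{2} \approx 88.5$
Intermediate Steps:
$y{\left(V \right)} = \frac{1}{2}$ ($y{\left(V \right)} = - \frac{\left(-1\right) 3}{6} = \left(- \frac{1}{6}\right) \left(-3\right) = \frac{1}{2}$)
$u = \frac{13}{2}$ ($u = 1 \left(6 + \frac{1}{2}\right) = 1 \cdot \frac{13}{2} = \frac{13}{2} \approx 6.5$)
$Z = 4$ ($Z = \left(-2\right)^{2} = 4$)
$Z + u 13 = 4 + \frac{13}{2} \cdot 13 = 4 + \frac{169}{2} = \frac{177}{2}$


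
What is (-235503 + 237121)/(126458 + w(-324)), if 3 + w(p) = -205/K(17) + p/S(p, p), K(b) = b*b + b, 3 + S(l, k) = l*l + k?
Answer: 17270852364/1349798524027 ≈ 0.012795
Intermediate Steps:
S(l, k) = -3 + k + l² (S(l, k) = -3 + (l*l + k) = -3 + (l² + k) = -3 + (k + l²) = -3 + k + l²)
K(b) = b + b² (K(b) = b² + b = b + b²)
w(p) = -1123/306 + p/(-3 + p + p²) (w(p) = -3 + (-205*1/(17*(1 + 17)) + p/(-3 + p + p²)) = -3 + (-205/(17*18) + p/(-3 + p + p²)) = -3 + (-205/306 + p/(-3 + p + p²)) = -1123/306 + p/(-3 + p + p²))
(-235503 + 237121)/(126458 + w(-324)) = (-235503 + 237121)/(126458 + (3369 - 1123*(-324)² - 817*(-324))/(306*(-3 - 324 + (-324)²))) = 1618/(126458 + (3369 - 1123*104976 + 264708)/(306*(-3 - 324 + 104976))) = 1618/(126458 + (1/306)*(3369 - 117888048 + 264708)/104649) = 1618/(126458 + (1/306)*(1/104649)*(-117619971)) = 1618/(126458 - 39206657/10674198) = 1618/(1349798524027/10674198) = 1618*(10674198/1349798524027) = 17270852364/1349798524027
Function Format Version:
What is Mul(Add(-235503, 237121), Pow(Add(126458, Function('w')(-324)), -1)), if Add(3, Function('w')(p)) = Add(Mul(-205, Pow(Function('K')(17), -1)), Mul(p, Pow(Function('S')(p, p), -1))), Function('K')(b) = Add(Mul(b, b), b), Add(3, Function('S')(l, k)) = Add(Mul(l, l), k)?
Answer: Rational(17270852364, 1349798524027) ≈ 0.012795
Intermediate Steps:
Function('S')(l, k) = Add(-3, k, Pow(l, 2)) (Function('S')(l, k) = Add(-3, Add(Mul(l, l), k)) = Add(-3, Add(Pow(l, 2), k)) = Add(-3, Add(k, Pow(l, 2))) = Add(-3, k, Pow(l, 2)))
Function('K')(b) = Add(b, Pow(b, 2)) (Function('K')(b) = Add(Pow(b, 2), b) = Add(b, Pow(b, 2)))
Function('w')(p) = Add(Rational(-1123, 306), Mul(p, Pow(Add(-3, p, Pow(p, 2)), -1))) (Function('w')(p) = Add(-3, Add(Mul(-205, Pow(Mul(17, Add(1, 17)), -1)), Mul(p, Pow(Add(-3, p, Pow(p, 2)), -1)))) = Add(-3, Add(Mul(-205, Pow(Mul(17, 18), -1)), Mul(p, Pow(Add(-3, p, Pow(p, 2)), -1)))) = Add(-3, Add(Mul(-205, Pow(306, -1)), Mul(p, Pow(Add(-3, p, Pow(p, 2)), -1)))) = Add(-3, Add(Mul(-205, Rational(1, 306)), Mul(p, Pow(Add(-3, p, Pow(p, 2)), -1)))) = Add(-3, Add(Rational(-205, 306), Mul(p, Pow(Add(-3, p, Pow(p, 2)), -1)))) = Add(Rational(-1123, 306), Mul(p, Pow(Add(-3, p, Pow(p, 2)), -1))))
Mul(Add(-235503, 237121), Pow(Add(126458, Function('w')(-324)), -1)) = Mul(Add(-235503, 237121), Pow(Add(126458, Mul(Rational(1, 306), Pow(Add(-3, -324, Pow(-324, 2)), -1), Add(3369, Mul(-1123, Pow(-324, 2)), Mul(-817, -324)))), -1)) = Mul(1618, Pow(Add(126458, Mul(Rational(1, 306), Pow(Add(-3, -324, 104976), -1), Add(3369, Mul(-1123, 104976), 264708))), -1)) = Mul(1618, Pow(Add(126458, Mul(Rational(1, 306), Pow(104649, -1), Add(3369, -117888048, 264708))), -1)) = Mul(1618, Pow(Add(126458, Mul(Rational(1, 306), Rational(1, 104649), -117619971)), -1)) = Mul(1618, Pow(Add(126458, Rational(-39206657, 10674198)), -1)) = Mul(1618, Pow(Rational(1349798524027, 10674198), -1)) = Mul(1618, Rational(10674198, 1349798524027)) = Rational(17270852364, 1349798524027)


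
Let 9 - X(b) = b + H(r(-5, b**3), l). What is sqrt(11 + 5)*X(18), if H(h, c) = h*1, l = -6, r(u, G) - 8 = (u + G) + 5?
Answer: -23396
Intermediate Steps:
r(u, G) = 13 + G + u (r(u, G) = 8 + ((u + G) + 5) = 8 + ((G + u) + 5) = 8 + (5 + G + u) = 13 + G + u)
H(h, c) = h
X(b) = 1 - b - b**3 (X(b) = 9 - (b + (13 + b**3 - 5)) = 9 - (b + (8 + b**3)) = 9 - (8 + b + b**3) = 9 + (-8 - b - b**3) = 1 - b - b**3)
sqrt(11 + 5)*X(18) = sqrt(11 + 5)*(1 - 1*18 - 1*18**3) = sqrt(16)*(1 - 18 - 1*5832) = 4*(1 - 18 - 5832) = 4*(-5849) = -23396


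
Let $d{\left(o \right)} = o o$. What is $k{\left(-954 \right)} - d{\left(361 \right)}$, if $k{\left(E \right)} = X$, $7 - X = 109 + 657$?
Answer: $-131080$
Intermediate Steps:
$d{\left(o \right)} = o^{2}$
$X = -759$ ($X = 7 - \left(109 + 657\right) = 7 - 766 = -759$)
$k{\left(E \right)} = -759$
$k{\left(-954 \right)} - d{\left(361 \right)} = -759 - 361^{2} = -759 - 130321 = -131080$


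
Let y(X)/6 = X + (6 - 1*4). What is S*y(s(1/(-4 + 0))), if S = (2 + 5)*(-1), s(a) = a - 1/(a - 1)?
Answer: -1071/10 ≈ -107.10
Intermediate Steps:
s(a) = a - 1/(-1 + a)
y(X) = 12 + 6*X (y(X) = 6*(X + (6 - 1*4)) = 6*(X + (6 - 4)) = 6*(X + 2) = 6*(2 + X) = 12 + 6*X)
S = -7 (S = 7*(-1) = -7)
S*y(s(1/(-4 + 0))) = -7*(12 + 6*((-1 + (1/(-4 + 0))**2 - 1/(-4 + 0))/(-1 + 1/(-4 + 0)))) = -7*(12 + 6*((-1 + (1/(-4))**2 - 1/(-4))/(-1 + 1/(-4)))) = -7*(12 + 6*((-1 + (-1/4)**2 - 1*(-1/4))/(-1 - 1/4))) = -7*(12 + 6*((-1 + 1/16 + 1/4)/(-5/4))) = -7*(12 + 6*(-4/5*(-11/16))) = -7*(12 + 6*(11/20)) = -7*(12 + 33/10) = -7*153/10 = -1071/10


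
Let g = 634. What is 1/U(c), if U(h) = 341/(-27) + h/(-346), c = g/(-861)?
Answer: -1340577/16928138 ≈ -0.079192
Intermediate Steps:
c = -634/861 (c = 634/(-861) = 634*(-1/861) = -634/861 ≈ -0.73635)
U(h) = -341/27 - h/346 (U(h) = 341*(-1/27) + h*(-1/346) = -341/27 - h/346)
1/U(c) = 1/(-341/27 - 1/346*(-634/861)) = 1/(-341/27 + 317/148953) = 1/(-16928138/1340577) = -1340577/16928138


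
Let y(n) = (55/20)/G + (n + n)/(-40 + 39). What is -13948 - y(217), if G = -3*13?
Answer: -2108173/156 ≈ -13514.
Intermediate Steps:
G = -39
y(n) = -11/156 - 2*n (y(n) = (55/20)/(-39) + (n + n)/(-40 + 39) = (55*(1/20))*(-1/39) + (2*n)/(-1) = (11/4)*(-1/39) + (2*n)*(-1) = -11/156 - 2*n)
-13948 - y(217) = -13948 - (-11/156 - 2*217) = -13948 - (-11/156 - 434) = -13948 - 1*(-67715/156) = -13948 + 67715/156 = -2108173/156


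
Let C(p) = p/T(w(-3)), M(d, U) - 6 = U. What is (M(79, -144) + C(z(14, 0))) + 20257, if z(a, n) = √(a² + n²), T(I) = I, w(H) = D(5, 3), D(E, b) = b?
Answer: 60371/3 ≈ 20124.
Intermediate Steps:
w(H) = 3
M(d, U) = 6 + U
C(p) = p/3
(M(79, -144) + C(z(14, 0))) + 20257 = ((6 - 144) + √(14² + 0²)/3) + 20257 = (-138 + √(196 + 0)/3) + 20257 = (-138 + √196/3) + 20257 = (-138 + (⅓)*14) + 20257 = (-138 + 14/3) + 20257 = -400/3 + 20257 = 60371/3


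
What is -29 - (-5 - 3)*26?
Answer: 179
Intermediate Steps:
-29 - (-5 - 3)*26 = -29 - 1*(-8)*26 = -29 + 8*26 = -29 + 208 = 179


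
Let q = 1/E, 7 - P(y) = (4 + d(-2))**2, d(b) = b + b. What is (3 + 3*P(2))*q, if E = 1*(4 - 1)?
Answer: 8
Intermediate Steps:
d(b) = 2*b
P(y) = 7 (P(y) = 7 - (4 + 2*(-2))**2 = 7 - (4 - 4)**2 = 7 - 1*0**2 = 7 - 1*0 = 7 + 0 = 7)
E = 3 (E = 1*3 = 3)
q = 1/3 ≈ 0.33333
(3 + 3*P(2))*q = (3 + 3*7)*(1/3) = (3 + 21)*(1/3) = 24*(1/3) = 8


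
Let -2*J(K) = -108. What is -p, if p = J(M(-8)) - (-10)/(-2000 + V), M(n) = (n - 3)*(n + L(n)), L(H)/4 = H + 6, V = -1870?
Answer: -20897/387 ≈ -53.997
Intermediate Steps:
L(H) = 24 + 4*H (L(H) = 4*(H + 6) = 4*(6 + H) = 24 + 4*H)
M(n) = (-3 + n)*(24 + 5*n) (M(n) = (n - 3)*(n + (24 + 4*n)) = (-3 + n)*(24 + 5*n))
J(K) = 54 (J(K) = -½*(-108) = 54)
p = 20897/387 (p = 54 - (-10)/(-2000 - 1870) = 54 - (-10)/(-3870) = 54 - (-10)*(-1)/3870 = 54 - 1*1/387 = 54 - 1/387 = 20897/387 ≈ 53.997)
-p = -1*20897/387 = -20897/387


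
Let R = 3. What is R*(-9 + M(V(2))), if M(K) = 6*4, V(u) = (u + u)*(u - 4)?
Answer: 45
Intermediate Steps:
V(u) = 2*u*(-4 + u) (V(u) = (2*u)*(-4 + u) = 2*u*(-4 + u))
M(K) = 24
R*(-9 + M(V(2))) = 3*(-9 + 24) = 3*15 = 45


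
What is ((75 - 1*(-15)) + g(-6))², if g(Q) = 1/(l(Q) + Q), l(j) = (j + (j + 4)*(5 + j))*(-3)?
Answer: 292681/36 ≈ 8130.0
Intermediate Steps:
l(j) = -3*j - 3*(4 + j)*(5 + j) (l(j) = (j + (4 + j)*(5 + j))*(-3) = -3*j - 3*(4 + j)*(5 + j))
g(Q) = 1/(-60 - 29*Q - 3*Q²) (g(Q) = 1/((-60 - 30*Q - 3*Q²) + Q) = 1/(-60 - 29*Q - 3*Q²))
((75 - 1*(-15)) + g(-6))² = ((75 - 1*(-15)) - 1/(60 + 3*(-6)² + 29*(-6)))² = ((75 + 15) - 1/(60 + 3*36 - 174))² = (90 - 1/(60 + 108 - 174))² = (90 - 1/(-6))² = (90 - 1*(-⅙))² = (90 + ⅙)² = (541/6)² = 292681/36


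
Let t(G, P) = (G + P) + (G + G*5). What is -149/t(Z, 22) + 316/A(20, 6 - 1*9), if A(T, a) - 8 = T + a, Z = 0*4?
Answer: 3227/550 ≈ 5.8673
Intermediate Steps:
Z = 0
t(G, P) = P + 7*G (t(G, P) = (G + P) + (G + 5*G) = (G + P) + 6*G = P + 7*G)
A(T, a) = 8 + T + a (A(T, a) = 8 + (T + a) = 8 + T + a)
-149/t(Z, 22) + 316/A(20, 6 - 1*9) = -149/(22 + 7*0) + 316/(8 + 20 + (6 - 1*9)) = -149/(22 + 0) + 316/(8 + 20 + (6 - 9)) = -149/22 + 316/(8 + 20 - 3) = -149*1/22 + 316/25 = -149/22 + 316*(1/25) = -149/22 + 316/25 = 3227/550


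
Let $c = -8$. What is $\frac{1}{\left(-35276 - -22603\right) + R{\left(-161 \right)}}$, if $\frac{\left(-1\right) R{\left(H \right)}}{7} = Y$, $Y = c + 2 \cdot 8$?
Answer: $- \frac{1}{12729} \approx -7.8561 \cdot 10^{-5}$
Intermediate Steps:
$Y = 8$ ($Y = -8 + 2 \cdot 8 = -8 + 16 = 8$)
$R{\left(H \right)} = -56$ ($R{\left(H \right)} = \left(-7\right) 8 = -56$)
$\frac{1}{\left(-35276 - -22603\right) + R{\left(-161 \right)}} = \frac{1}{\left(-35276 - -22603\right) - 56} = \frac{1}{\left(-35276 + 22603\right) - 56} = \frac{1}{-12673 - 56} = \frac{1}{-12729} = - \frac{1}{12729}$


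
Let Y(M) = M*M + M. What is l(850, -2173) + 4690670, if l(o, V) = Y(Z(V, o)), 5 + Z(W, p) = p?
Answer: 5405540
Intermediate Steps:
Z(W, p) = -5 + p
Y(M) = M + M**2 (Y(M) = M**2 + M = M + M**2)
l(o, V) = (-5 + o)*(-4 + o) (l(o, V) = (-5 + o)*(1 + (-5 + o)) = (-5 + o)*(-4 + o))
l(850, -2173) + 4690670 = (-5 + 850)*(-4 + 850) + 4690670 = 845*846 + 4690670 = 714870 + 4690670 = 5405540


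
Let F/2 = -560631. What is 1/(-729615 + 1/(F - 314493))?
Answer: -1435755/1047548384326 ≈ -1.3706e-6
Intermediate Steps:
F = -1121262 (F = 2*(-560631) = -1121262)
1/(-729615 + 1/(F - 314493)) = 1/(-729615 + 1/(-1121262 - 314493)) = 1/(-729615 + 1/(-1435755)) = 1/(-729615 - 1/1435755) = 1/(-1047548384326/1435755) = -1435755/1047548384326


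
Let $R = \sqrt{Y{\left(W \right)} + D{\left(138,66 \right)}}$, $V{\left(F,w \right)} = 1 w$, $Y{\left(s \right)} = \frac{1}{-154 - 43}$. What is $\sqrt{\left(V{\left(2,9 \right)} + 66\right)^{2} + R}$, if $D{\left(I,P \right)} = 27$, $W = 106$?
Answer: $\frac{\sqrt{218300625 + 197 \sqrt{1047646}}}{197} \approx 75.035$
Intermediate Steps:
$Y{\left(s \right)} = - \frac{1}{197}$ ($Y{\left(s \right)} = \frac{1}{-197} = - \frac{1}{197}$)
$V{\left(F,w \right)} = w$
$R = \frac{\sqrt{1047646}}{197}$ ($R = \sqrt{- \frac{1}{197} + 27} = \sqrt{\frac{5318}{197}} = \frac{\sqrt{1047646}}{197} \approx 5.1957$)
$\sqrt{\left(V{\left(2,9 \right)} + 66\right)^{2} + R} = \sqrt{\left(9 + 66\right)^{2} + \frac{\sqrt{1047646}}{197}} = \sqrt{75^{2} + \frac{\sqrt{1047646}}{197}} = \sqrt{5625 + \frac{\sqrt{1047646}}{197}}$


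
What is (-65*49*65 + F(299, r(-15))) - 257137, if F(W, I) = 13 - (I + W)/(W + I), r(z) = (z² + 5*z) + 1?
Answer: -464150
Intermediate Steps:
r(z) = 1 + z² + 5*z
F(W, I) = 12 (F(W, I) = 13 - (I + W)/(I + W) = 13 - 1*1 = 13 - 1 = 12)
(-65*49*65 + F(299, r(-15))) - 257137 = (-65*49*65 + 12) - 257137 = (-3185*65 + 12) - 257137 = (-207025 + 12) - 257137 = -207013 - 257137 = -464150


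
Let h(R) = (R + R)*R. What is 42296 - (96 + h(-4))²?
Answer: 25912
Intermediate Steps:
h(R) = 2*R² (h(R) = (2*R)*R = 2*R²)
42296 - (96 + h(-4))² = 42296 - (96 + 2*(-4)²)² = 42296 - (96 + 2*16)² = 42296 - (96 + 32)² = 42296 - 1*128² = 42296 - 1*16384 = 42296 - 16384 = 25912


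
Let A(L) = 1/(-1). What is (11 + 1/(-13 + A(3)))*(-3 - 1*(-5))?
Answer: 153/7 ≈ 21.857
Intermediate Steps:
A(L) = -1
(11 + 1/(-13 + A(3)))*(-3 - 1*(-5)) = (11 + 1/(-13 - 1))*(-3 - 1*(-5)) = (11 + 1/(-14))*(-3 + 5) = (11 - 1/14)*2 = (153/14)*2 = 153/7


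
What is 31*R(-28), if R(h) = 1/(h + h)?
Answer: -31/56 ≈ -0.55357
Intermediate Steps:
R(h) = 1/(2*h)
31*R(-28) = 31*((1/2)/(-28)) = 31*((1/2)*(-1/28)) = 31*(-1/56) = -31/56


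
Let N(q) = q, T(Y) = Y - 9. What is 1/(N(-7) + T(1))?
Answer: -1/15 ≈ -0.066667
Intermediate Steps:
T(Y) = -9 + Y
1/(N(-7) + T(1)) = 1/(-7 + (-9 + 1)) = 1/(-7 - 8) = 1/(-15) = -1/15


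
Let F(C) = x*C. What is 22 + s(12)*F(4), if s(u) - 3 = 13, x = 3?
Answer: 214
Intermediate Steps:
s(u) = 16 (s(u) = 3 + 13 = 16)
F(C) = 3*C
22 + s(12)*F(4) = 22 + 16*(3*4) = 22 + 16*12 = 22 + 192 = 214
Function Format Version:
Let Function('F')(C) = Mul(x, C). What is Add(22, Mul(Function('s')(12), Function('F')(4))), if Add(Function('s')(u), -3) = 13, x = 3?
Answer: 214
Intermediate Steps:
Function('s')(u) = 16 (Function('s')(u) = Add(3, 13) = 16)
Function('F')(C) = Mul(3, C)
Add(22, Mul(Function('s')(12), Function('F')(4))) = Add(22, Mul(16, Mul(3, 4))) = Add(22, Mul(16, 12)) = Add(22, 192) = 214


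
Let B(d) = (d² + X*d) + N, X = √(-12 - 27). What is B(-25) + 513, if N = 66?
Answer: 1204 - 25*I*√39 ≈ 1204.0 - 156.13*I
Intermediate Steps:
X = I*√39 (X = √(-39) = I*√39 ≈ 6.245*I)
B(d) = 66 + d² + I*d*√39 (B(d) = (d² + (I*√39)*d) + 66 = (d² + I*d*√39) + 66 = 66 + d² + I*d*√39)
B(-25) + 513 = (66 + (-25)² + I*(-25)*√39) + 513 = (66 + 625 - 25*I*√39) + 513 = (691 - 25*I*√39) + 513 = 1204 - 25*I*√39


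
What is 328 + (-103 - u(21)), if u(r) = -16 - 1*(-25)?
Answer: 216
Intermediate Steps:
u(r) = 9 (u(r) = -16 + 25 = 9)
328 + (-103 - u(21)) = 328 + (-103 - 1*9) = 328 + (-103 - 9) = 328 - 112 = 216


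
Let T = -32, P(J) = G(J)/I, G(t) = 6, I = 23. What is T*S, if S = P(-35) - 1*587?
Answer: 431840/23 ≈ 18776.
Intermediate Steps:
P(J) = 6/23
S = -13495/23 (S = 6/23 - 1*587 = 6/23 - 587 = -13495/23 ≈ -586.74)
T*S = -32*(-13495/23) = 431840/23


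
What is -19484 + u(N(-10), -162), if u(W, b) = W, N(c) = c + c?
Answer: -19504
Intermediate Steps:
N(c) = 2*c
-19484 + u(N(-10), -162) = -19484 + 2*(-10) = -19484 - 20 = -19504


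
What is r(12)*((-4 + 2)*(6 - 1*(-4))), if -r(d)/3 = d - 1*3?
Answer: 540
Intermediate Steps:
r(d) = 9 - 3*d (r(d) = -3*(d - 1*3) = -3*(d - 3) = -3*(-3 + d) = 9 - 3*d)
r(12)*((-4 + 2)*(6 - 1*(-4))) = (9 - 3*12)*((-4 + 2)*(6 - 1*(-4))) = (9 - 36)*(-2*(6 + 4)) = -(-54)*10 = -27*(-20) = 540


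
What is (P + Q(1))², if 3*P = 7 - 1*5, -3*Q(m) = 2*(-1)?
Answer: 16/9 ≈ 1.7778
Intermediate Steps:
Q(m) = ⅔ (Q(m) = -2*(-1)/3 = -⅓*(-2) = ⅔)
P = ⅔ (P = (7 - 1*5)/3 = (7 - 5)/3 = (⅓)*2 = ⅔ ≈ 0.66667)
(P + Q(1))² = (⅔ + ⅔)² = (4/3)² = 16/9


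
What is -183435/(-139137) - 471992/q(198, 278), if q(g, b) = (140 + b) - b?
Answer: -5470489167/1623265 ≈ -3370.1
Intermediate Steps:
q(g, b) = 140
-183435/(-139137) - 471992/q(198, 278) = -183435/(-139137) - 471992/140 = -183435*(-1/139137) - 471992*1/140 = 61145/46379 - 117998/35 = -5470489167/1623265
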